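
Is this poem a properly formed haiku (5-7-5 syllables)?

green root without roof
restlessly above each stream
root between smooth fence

Yes

Line 1: green (1), root (1), without (2), roof (1) → 5 ✓
Line 2: restlessly (3), above (2), each (1), stream (1) → 7 ✓
Line 3: root (1), between (2), smooth (1), fence (1) → 5 ✓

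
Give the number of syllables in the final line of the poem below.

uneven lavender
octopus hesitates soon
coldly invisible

6

The final line: coldly (2), invisible (4) → 6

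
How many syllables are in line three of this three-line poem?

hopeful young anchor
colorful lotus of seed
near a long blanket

5

Line three: "near a long blanket": 1+1+1+2 = 5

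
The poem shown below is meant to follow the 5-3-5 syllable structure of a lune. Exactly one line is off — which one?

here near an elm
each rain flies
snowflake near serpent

Line 1

Line 1: here(1) + near(1) + an(1) + elm(1) = 4 (expected 5)
Line 2: each(1) + rain(1) + flies(1) = 3 ✓
Line 3: snowflake(2) + near(1) + serpent(2) = 5 ✓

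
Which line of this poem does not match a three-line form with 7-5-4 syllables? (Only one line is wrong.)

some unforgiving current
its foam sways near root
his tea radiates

Line 1: "some unforgiving current": 1+4+2 = 7 ✓
Line 2: "its foam sways near root": 1+1+1+1+1 = 5 ✓
Line 3: "his tea radiates": 1+1+3 = 5 (expected 4)

The third line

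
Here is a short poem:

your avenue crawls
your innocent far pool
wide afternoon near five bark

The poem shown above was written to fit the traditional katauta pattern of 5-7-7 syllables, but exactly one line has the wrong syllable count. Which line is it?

Line 2

Line 1: your (1), avenue (3), crawls (1) → 5 ✓
Line 2: your (1), innocent (3), far (1), pool (1) → 6 (expected 7)
Line 3: wide (1), afternoon (3), near (1), five (1), bark (1) → 7 ✓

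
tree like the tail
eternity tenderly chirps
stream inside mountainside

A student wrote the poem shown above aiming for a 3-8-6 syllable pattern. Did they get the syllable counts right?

Line 1: tree (1), like (1), the (1), tail (1) → 4 (expected 3)
Line 2: eternity (4), tenderly (3), chirps (1) → 8 ✓
Line 3: stream (1), inside (2), mountainside (3) → 6 ✓

No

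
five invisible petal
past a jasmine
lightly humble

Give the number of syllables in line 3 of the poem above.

Line 3: lightly (2), humble (2) → 4

4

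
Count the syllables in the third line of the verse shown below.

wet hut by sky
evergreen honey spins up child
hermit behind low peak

The third line: "hermit behind low peak": 2+2+1+1 = 6

6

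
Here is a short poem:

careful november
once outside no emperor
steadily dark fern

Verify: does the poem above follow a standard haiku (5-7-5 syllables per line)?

Yes

Line 1: careful(2) + november(3) = 5 ✓
Line 2: once(1) + outside(2) + no(1) + emperor(3) = 7 ✓
Line 3: steadily(3) + dark(1) + fern(1) = 5 ✓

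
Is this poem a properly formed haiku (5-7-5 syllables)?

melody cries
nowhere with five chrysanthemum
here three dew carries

Line 1: melody(3) + cries(1) = 4 (expected 5)
Line 2: nowhere(2) + with(1) + five(1) + chrysanthemum(4) = 8 (expected 7)
Line 3: here(1) + three(1) + dew(1) + carries(2) = 5 ✓

No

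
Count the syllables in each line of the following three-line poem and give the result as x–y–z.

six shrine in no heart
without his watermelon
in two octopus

Line 1: six(1) + shrine(1) + in(1) + no(1) + heart(1) = 5
Line 2: without(2) + his(1) + watermelon(4) = 7
Line 3: in(1) + two(1) + octopus(3) = 5

5–7–5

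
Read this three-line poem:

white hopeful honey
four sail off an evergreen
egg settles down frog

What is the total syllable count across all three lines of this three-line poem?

17

Line 1: "white hopeful honey": 1+2+2 = 5
Line 2: "four sail off an evergreen": 1+1+1+1+3 = 7
Line 3: "egg settles down frog": 1+2+1+1 = 5
Total: 5 + 7 + 5 = 17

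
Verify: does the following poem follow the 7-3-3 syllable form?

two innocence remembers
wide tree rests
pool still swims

Yes

Line 1: "two innocence remembers": 1+3+3 = 7 ✓
Line 2: "wide tree rests": 1+1+1 = 3 ✓
Line 3: "pool still swims": 1+1+1 = 3 ✓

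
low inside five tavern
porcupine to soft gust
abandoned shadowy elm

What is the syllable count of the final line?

7

The final line: abandoned (3), shadowy (3), elm (1) → 7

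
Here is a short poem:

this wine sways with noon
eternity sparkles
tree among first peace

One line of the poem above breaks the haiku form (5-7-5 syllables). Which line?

Line 1: "this wine sways with noon": 1+1+1+1+1 = 5 ✓
Line 2: "eternity sparkles": 4+2 = 6 (expected 7)
Line 3: "tree among first peace": 1+2+1+1 = 5 ✓

The second line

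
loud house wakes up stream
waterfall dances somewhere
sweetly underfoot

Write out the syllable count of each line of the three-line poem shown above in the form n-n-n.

Line 1: "loud house wakes up stream": 1+1+1+1+1 = 5
Line 2: "waterfall dances somewhere": 3+2+2 = 7
Line 3: "sweetly underfoot": 2+3 = 5

5-7-5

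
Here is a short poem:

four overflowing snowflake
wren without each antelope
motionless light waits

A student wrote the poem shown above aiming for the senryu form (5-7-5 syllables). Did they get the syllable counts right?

Line 1: four (1), overflowing (4), snowflake (2) → 7 (expected 5)
Line 2: wren (1), without (2), each (1), antelope (3) → 7 ✓
Line 3: motionless (3), light (1), waits (1) → 5 ✓

No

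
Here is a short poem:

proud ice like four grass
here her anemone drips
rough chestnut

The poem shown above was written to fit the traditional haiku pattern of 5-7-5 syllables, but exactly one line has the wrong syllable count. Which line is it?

Line 1: "proud ice like four grass": 1+1+1+1+1 = 5 ✓
Line 2: "here her anemone drips": 1+1+4+1 = 7 ✓
Line 3: "rough chestnut": 1+2 = 3 (expected 5)

The third line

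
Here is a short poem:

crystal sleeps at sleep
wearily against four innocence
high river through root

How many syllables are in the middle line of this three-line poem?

9

The middle line: "wearily against four innocence": 3+2+1+3 = 9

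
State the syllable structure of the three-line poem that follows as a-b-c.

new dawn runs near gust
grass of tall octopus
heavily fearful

5-6-5

Line 1: new(1) + dawn(1) + runs(1) + near(1) + gust(1) = 5
Line 2: grass(1) + of(1) + tall(1) + octopus(3) = 6
Line 3: heavily(3) + fearful(2) = 5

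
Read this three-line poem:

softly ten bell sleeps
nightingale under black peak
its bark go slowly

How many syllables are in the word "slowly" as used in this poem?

"slowly" has 2 syllables.

2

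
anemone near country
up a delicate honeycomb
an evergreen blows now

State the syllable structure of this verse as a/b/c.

Line 1: anemone (4), near (1), country (2) → 7
Line 2: up (1), a (1), delicate (3), honeycomb (3) → 8
Line 3: an (1), evergreen (3), blows (1), now (1) → 6

7/8/6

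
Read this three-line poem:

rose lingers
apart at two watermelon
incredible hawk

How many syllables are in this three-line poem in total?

16

Line 1: rose (1), lingers (2) → 3
Line 2: apart (2), at (1), two (1), watermelon (4) → 8
Line 3: incredible (4), hawk (1) → 5
Total: 3 + 8 + 5 = 16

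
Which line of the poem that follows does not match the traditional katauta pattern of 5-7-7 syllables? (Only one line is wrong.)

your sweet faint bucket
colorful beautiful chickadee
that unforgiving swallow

Line 1: your(1) + sweet(1) + faint(1) + bucket(2) = 5 ✓
Line 2: colorful(3) + beautiful(3) + chickadee(3) = 9 (expected 7)
Line 3: that(1) + unforgiving(4) + swallow(2) = 7 ✓

The second line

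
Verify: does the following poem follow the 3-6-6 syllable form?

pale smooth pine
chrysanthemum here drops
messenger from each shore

Yes

Line 1: pale (1), smooth (1), pine (1) → 3 ✓
Line 2: chrysanthemum (4), here (1), drops (1) → 6 ✓
Line 3: messenger (3), from (1), each (1), shore (1) → 6 ✓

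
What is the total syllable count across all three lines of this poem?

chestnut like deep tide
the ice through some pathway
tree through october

Line 1: chestnut(2) + like(1) + deep(1) + tide(1) = 5
Line 2: the(1) + ice(1) + through(1) + some(1) + pathway(2) = 6
Line 3: tree(1) + through(1) + october(3) = 5
Total: 5 + 6 + 5 = 16

16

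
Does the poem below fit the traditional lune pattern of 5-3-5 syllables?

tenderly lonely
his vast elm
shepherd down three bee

Yes

Line 1: tenderly (3), lonely (2) → 5 ✓
Line 2: his (1), vast (1), elm (1) → 3 ✓
Line 3: shepherd (2), down (1), three (1), bee (1) → 5 ✓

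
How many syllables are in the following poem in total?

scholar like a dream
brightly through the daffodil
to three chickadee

Line 1: scholar (2), like (1), a (1), dream (1) → 5
Line 2: brightly (2), through (1), the (1), daffodil (3) → 7
Line 3: to (1), three (1), chickadee (3) → 5
Total: 5 + 7 + 5 = 17

17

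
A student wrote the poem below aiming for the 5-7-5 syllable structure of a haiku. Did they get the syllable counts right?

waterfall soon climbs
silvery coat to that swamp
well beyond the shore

Yes

Line 1: waterfall (3), soon (1), climbs (1) → 5 ✓
Line 2: silvery (3), coat (1), to (1), that (1), swamp (1) → 7 ✓
Line 3: well (1), beyond (2), the (1), shore (1) → 5 ✓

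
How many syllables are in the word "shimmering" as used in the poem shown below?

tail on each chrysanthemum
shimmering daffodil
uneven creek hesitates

3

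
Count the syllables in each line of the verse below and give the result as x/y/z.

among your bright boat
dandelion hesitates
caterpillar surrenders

5/7/7

Line 1: among (2), your (1), bright (1), boat (1) → 5
Line 2: dandelion (4), hesitates (3) → 7
Line 3: caterpillar (4), surrenders (3) → 7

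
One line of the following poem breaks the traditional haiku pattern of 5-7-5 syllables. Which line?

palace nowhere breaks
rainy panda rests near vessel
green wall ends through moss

Line 2

Line 1: palace (2), nowhere (2), breaks (1) → 5 ✓
Line 2: rainy (2), panda (2), rests (1), near (1), vessel (2) → 8 (expected 7)
Line 3: green (1), wall (1), ends (1), through (1), moss (1) → 5 ✓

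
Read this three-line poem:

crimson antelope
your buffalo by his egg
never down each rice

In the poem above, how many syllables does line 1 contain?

Line 1: crimson(2) + antelope(3) = 5

5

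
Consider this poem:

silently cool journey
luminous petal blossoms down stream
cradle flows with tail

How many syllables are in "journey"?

2

"journey" has 2 syllables.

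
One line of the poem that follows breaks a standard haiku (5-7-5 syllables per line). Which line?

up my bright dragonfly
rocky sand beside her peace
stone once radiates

Line 1: up(1) + my(1) + bright(1) + dragonfly(3) = 6 (expected 5)
Line 2: rocky(2) + sand(1) + beside(2) + her(1) + peace(1) = 7 ✓
Line 3: stone(1) + once(1) + radiates(3) = 5 ✓

The first line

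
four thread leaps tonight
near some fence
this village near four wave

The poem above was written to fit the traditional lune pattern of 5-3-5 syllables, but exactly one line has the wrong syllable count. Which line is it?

Line 1: four (1), thread (1), leaps (1), tonight (2) → 5 ✓
Line 2: near (1), some (1), fence (1) → 3 ✓
Line 3: this (1), village (2), near (1), four (1), wave (1) → 6 (expected 5)

Line 3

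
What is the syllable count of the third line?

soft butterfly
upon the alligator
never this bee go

5

The third line: "never this bee go": 2+1+1+1 = 5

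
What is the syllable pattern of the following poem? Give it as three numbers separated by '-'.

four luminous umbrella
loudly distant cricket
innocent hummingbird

Line 1: "four luminous umbrella": 1+3+3 = 7
Line 2: "loudly distant cricket": 2+2+2 = 6
Line 3: "innocent hummingbird": 3+3 = 6

7-6-6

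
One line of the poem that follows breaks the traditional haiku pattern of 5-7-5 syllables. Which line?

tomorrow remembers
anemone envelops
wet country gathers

The first line

Line 1: tomorrow (3), remembers (3) → 6 (expected 5)
Line 2: anemone (4), envelops (3) → 7 ✓
Line 3: wet (1), country (2), gathers (2) → 5 ✓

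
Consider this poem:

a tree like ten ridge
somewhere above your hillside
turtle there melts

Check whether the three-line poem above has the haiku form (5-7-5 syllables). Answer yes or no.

No

Line 1: a (1), tree (1), like (1), ten (1), ridge (1) → 5 ✓
Line 2: somewhere (2), above (2), your (1), hillside (2) → 7 ✓
Line 3: turtle (2), there (1), melts (1) → 4 (expected 5)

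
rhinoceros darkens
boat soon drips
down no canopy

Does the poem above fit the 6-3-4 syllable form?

No

Line 1: rhinoceros(4) + darkens(2) = 6 ✓
Line 2: boat(1) + soon(1) + drips(1) = 3 ✓
Line 3: down(1) + no(1) + canopy(3) = 5 (expected 4)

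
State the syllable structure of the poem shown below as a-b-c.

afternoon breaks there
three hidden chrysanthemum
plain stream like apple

5-7-5

Line 1: afternoon (3), breaks (1), there (1) → 5
Line 2: three (1), hidden (2), chrysanthemum (4) → 7
Line 3: plain (1), stream (1), like (1), apple (2) → 5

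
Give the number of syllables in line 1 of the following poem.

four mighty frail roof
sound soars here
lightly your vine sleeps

Line 1: "four mighty frail roof": 1+2+1+1 = 5

5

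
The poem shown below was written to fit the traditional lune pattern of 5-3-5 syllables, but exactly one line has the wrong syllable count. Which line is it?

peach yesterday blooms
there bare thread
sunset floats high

Line 1: "peach yesterday blooms": 1+3+1 = 5 ✓
Line 2: "there bare thread": 1+1+1 = 3 ✓
Line 3: "sunset floats high": 2+1+1 = 4 (expected 5)

The third line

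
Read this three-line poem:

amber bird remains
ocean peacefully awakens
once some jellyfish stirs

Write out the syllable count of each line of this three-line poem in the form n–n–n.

Line 1: "amber bird remains": 2+1+2 = 5
Line 2: "ocean peacefully awakens": 2+3+3 = 8
Line 3: "once some jellyfish stirs": 1+1+3+1 = 6

5–8–6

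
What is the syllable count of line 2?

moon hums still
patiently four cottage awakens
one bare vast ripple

Line 2: patiently(3) + four(1) + cottage(2) + awakens(3) = 9

9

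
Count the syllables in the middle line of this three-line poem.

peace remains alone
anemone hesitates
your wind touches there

7

The middle line: anemone(4) + hesitates(3) = 7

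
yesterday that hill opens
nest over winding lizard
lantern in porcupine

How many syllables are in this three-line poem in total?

20

Line 1: "yesterday that hill opens": 3+1+1+2 = 7
Line 2: "nest over winding lizard": 1+2+2+2 = 7
Line 3: "lantern in porcupine": 2+1+3 = 6
Total: 7 + 7 + 6 = 20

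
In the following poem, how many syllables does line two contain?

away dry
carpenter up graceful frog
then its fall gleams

Line two: "carpenter up graceful frog": 3+1+2+1 = 7

7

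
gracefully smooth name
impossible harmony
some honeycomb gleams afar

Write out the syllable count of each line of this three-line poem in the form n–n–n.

Line 1: gracefully (3), smooth (1), name (1) → 5
Line 2: impossible (4), harmony (3) → 7
Line 3: some (1), honeycomb (3), gleams (1), afar (2) → 7

5–7–7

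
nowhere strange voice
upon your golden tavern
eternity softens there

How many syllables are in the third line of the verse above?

The third line: "eternity softens there": 4+2+1 = 7

7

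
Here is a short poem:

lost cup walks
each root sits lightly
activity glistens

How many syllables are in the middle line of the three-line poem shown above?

5

The middle line: each(1) + root(1) + sits(1) + lightly(2) = 5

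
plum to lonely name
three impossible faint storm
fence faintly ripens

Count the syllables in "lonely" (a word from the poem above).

2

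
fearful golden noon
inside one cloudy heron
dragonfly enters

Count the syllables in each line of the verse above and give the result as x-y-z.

5-7-5

Line 1: "fearful golden noon": 2+2+1 = 5
Line 2: "inside one cloudy heron": 2+1+2+2 = 7
Line 3: "dragonfly enters": 3+2 = 5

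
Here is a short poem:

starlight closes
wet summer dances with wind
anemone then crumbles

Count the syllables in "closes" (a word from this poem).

"closes" has 2 syllables.

2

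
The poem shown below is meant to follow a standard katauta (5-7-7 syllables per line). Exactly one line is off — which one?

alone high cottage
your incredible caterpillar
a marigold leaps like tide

Line 2

Line 1: alone(2) + high(1) + cottage(2) = 5 ✓
Line 2: your(1) + incredible(4) + caterpillar(4) = 9 (expected 7)
Line 3: a(1) + marigold(3) + leaps(1) + like(1) + tide(1) = 7 ✓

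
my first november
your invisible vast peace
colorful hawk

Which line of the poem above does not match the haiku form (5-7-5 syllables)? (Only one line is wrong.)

Line 1: my(1) + first(1) + november(3) = 5 ✓
Line 2: your(1) + invisible(4) + vast(1) + peace(1) = 7 ✓
Line 3: colorful(3) + hawk(1) = 4 (expected 5)

The third line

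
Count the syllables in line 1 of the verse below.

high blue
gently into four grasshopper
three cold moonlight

2

Line 1: "high blue": 1+1 = 2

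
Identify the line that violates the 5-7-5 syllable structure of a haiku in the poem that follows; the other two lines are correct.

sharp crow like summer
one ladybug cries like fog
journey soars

Line 3

Line 1: "sharp crow like summer": 1+1+1+2 = 5 ✓
Line 2: "one ladybug cries like fog": 1+3+1+1+1 = 7 ✓
Line 3: "journey soars": 2+1 = 3 (expected 5)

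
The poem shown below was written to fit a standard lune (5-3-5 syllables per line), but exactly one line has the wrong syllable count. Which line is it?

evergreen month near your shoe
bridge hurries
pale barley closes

Line 1: evergreen(3) + month(1) + near(1) + your(1) + shoe(1) = 7 (expected 5)
Line 2: bridge(1) + hurries(2) = 3 ✓
Line 3: pale(1) + barley(2) + closes(2) = 5 ✓

Line 1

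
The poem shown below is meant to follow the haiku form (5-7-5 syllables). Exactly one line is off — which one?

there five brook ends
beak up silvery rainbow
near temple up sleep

The first line

Line 1: "there five brook ends": 1+1+1+1 = 4 (expected 5)
Line 2: "beak up silvery rainbow": 1+1+3+2 = 7 ✓
Line 3: "near temple up sleep": 1+2+1+1 = 5 ✓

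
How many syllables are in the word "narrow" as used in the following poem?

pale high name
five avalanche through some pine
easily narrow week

2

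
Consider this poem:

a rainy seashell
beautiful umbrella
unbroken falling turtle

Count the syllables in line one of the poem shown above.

5

Line one: a(1) + rainy(2) + seashell(2) = 5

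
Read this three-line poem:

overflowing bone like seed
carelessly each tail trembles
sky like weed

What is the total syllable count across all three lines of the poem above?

17

Line 1: overflowing(4) + bone(1) + like(1) + seed(1) = 7
Line 2: carelessly(3) + each(1) + tail(1) + trembles(2) = 7
Line 3: sky(1) + like(1) + weed(1) = 3
Total: 7 + 7 + 3 = 17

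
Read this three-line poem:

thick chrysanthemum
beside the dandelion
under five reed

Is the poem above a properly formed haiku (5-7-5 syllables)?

Line 1: thick (1), chrysanthemum (4) → 5 ✓
Line 2: beside (2), the (1), dandelion (4) → 7 ✓
Line 3: under (2), five (1), reed (1) → 4 (expected 5)

No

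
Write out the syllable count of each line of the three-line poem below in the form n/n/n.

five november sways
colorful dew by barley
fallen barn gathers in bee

5/7/7

Line 1: five (1), november (3), sways (1) → 5
Line 2: colorful (3), dew (1), by (1), barley (2) → 7
Line 3: fallen (2), barn (1), gathers (2), in (1), bee (1) → 7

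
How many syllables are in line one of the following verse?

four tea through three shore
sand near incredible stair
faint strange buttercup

5

Line one: "four tea through three shore": 1+1+1+1+1 = 5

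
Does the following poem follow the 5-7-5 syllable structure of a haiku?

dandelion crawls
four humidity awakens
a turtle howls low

No

Line 1: dandelion(4) + crawls(1) = 5 ✓
Line 2: four(1) + humidity(4) + awakens(3) = 8 (expected 7)
Line 3: a(1) + turtle(2) + howls(1) + low(1) = 5 ✓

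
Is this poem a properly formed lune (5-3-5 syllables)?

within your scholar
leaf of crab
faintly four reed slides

Line 1: "within your scholar": 2+1+2 = 5 ✓
Line 2: "leaf of crab": 1+1+1 = 3 ✓
Line 3: "faintly four reed slides": 2+1+1+1 = 5 ✓

Yes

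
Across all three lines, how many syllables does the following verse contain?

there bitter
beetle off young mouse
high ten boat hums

Line 1: there (1), bitter (2) → 3
Line 2: beetle (2), off (1), young (1), mouse (1) → 5
Line 3: high (1), ten (1), boat (1), hums (1) → 4
Total: 3 + 5 + 4 = 12

12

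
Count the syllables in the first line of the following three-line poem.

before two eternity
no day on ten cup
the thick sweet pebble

7

The first line: "before two eternity": 2+1+4 = 7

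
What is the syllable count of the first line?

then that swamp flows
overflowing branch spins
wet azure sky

4

The first line: then (1), that (1), swamp (1), flows (1) → 4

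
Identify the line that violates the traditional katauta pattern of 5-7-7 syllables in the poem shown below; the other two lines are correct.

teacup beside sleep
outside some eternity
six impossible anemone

Line 1: teacup (2), beside (2), sleep (1) → 5 ✓
Line 2: outside (2), some (1), eternity (4) → 7 ✓
Line 3: six (1), impossible (4), anemone (4) → 9 (expected 7)

Line 3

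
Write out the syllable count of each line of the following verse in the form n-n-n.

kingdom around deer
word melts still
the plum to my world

5-3-5

Line 1: kingdom(2) + around(2) + deer(1) = 5
Line 2: word(1) + melts(1) + still(1) = 3
Line 3: the(1) + plum(1) + to(1) + my(1) + world(1) = 5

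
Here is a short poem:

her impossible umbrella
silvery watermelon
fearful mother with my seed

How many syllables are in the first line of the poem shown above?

The first line: her (1), impossible (4), umbrella (3) → 8

8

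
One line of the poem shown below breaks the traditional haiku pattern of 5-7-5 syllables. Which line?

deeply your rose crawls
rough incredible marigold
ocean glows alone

Line 1: "deeply your rose crawls": 2+1+1+1 = 5 ✓
Line 2: "rough incredible marigold": 1+4+3 = 8 (expected 7)
Line 3: "ocean glows alone": 2+1+2 = 5 ✓

The second line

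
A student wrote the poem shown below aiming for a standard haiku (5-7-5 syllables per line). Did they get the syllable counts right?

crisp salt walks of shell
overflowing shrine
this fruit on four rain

No

Line 1: crisp(1) + salt(1) + walks(1) + of(1) + shell(1) = 5 ✓
Line 2: overflowing(4) + shrine(1) = 5 (expected 7)
Line 3: this(1) + fruit(1) + on(1) + four(1) + rain(1) = 5 ✓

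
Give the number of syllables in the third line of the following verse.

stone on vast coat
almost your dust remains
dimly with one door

The third line: "dimly with one door": 2+1+1+1 = 5

5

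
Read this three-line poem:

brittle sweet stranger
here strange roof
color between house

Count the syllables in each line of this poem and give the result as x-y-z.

Line 1: "brittle sweet stranger": 2+1+2 = 5
Line 2: "here strange roof": 1+1+1 = 3
Line 3: "color between house": 2+2+1 = 5

5-3-5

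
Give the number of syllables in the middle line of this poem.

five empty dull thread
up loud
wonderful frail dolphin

The middle line: up (1), loud (1) → 2

2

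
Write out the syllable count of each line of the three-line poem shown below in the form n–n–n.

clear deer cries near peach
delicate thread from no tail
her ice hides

Line 1: clear (1), deer (1), cries (1), near (1), peach (1) → 5
Line 2: delicate (3), thread (1), from (1), no (1), tail (1) → 7
Line 3: her (1), ice (1), hides (1) → 3

5–7–3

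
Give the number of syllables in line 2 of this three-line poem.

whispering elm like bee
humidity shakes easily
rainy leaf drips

Line 2: "humidity shakes easily": 4+1+3 = 8

8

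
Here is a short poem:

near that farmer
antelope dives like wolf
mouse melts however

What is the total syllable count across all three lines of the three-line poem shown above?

15

Line 1: "near that farmer": 1+1+2 = 4
Line 2: "antelope dives like wolf": 3+1+1+1 = 6
Line 3: "mouse melts however": 1+1+3 = 5
Total: 4 + 6 + 5 = 15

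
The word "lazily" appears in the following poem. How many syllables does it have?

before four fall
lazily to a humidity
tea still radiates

3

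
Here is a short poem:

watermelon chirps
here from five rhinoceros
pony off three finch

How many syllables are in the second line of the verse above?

The second line: here (1), from (1), five (1), rhinoceros (4) → 7

7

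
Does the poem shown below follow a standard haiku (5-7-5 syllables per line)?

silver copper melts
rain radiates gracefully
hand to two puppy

Line 1: silver(2) + copper(2) + melts(1) = 5 ✓
Line 2: rain(1) + radiates(3) + gracefully(3) = 7 ✓
Line 3: hand(1) + to(1) + two(1) + puppy(2) = 5 ✓

Yes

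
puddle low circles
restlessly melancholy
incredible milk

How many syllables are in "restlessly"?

3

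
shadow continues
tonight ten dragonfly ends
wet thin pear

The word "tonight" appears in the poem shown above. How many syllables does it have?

2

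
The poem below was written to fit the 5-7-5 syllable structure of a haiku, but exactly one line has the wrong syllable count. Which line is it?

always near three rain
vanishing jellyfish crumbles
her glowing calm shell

Line 1: "always near three rain": 2+1+1+1 = 5 ✓
Line 2: "vanishing jellyfish crumbles": 3+3+2 = 8 (expected 7)
Line 3: "her glowing calm shell": 1+2+1+1 = 5 ✓

Line 2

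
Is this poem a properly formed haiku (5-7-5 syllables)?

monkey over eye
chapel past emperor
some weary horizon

Line 1: "monkey over eye": 2+2+1 = 5 ✓
Line 2: "chapel past emperor": 2+1+3 = 6 (expected 7)
Line 3: "some weary horizon": 1+2+3 = 6 (expected 5)

No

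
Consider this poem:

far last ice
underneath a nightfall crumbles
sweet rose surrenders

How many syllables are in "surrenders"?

"surrenders" has 3 syllables.

3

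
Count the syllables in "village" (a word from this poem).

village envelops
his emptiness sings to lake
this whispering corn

2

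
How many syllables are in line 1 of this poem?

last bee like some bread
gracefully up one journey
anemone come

5

Line 1: last (1), bee (1), like (1), some (1), bread (1) → 5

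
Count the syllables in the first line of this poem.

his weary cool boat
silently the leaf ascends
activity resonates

The first line: his (1), weary (2), cool (1), boat (1) → 5

5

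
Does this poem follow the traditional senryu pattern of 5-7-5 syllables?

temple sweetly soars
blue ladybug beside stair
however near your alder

Line 1: temple (2), sweetly (2), soars (1) → 5 ✓
Line 2: blue (1), ladybug (3), beside (2), stair (1) → 7 ✓
Line 3: however (3), near (1), your (1), alder (2) → 7 (expected 5)

No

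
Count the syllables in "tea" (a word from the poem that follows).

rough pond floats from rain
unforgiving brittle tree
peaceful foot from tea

1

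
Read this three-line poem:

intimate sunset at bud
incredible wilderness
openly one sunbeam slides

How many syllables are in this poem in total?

Line 1: intimate(3) + sunset(2) + at(1) + bud(1) = 7
Line 2: incredible(4) + wilderness(3) = 7
Line 3: openly(3) + one(1) + sunbeam(2) + slides(1) = 7
Total: 7 + 7 + 7 = 21

21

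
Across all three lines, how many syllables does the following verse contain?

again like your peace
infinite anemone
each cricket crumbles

17

Line 1: again (2), like (1), your (1), peace (1) → 5
Line 2: infinite (3), anemone (4) → 7
Line 3: each (1), cricket (2), crumbles (2) → 5
Total: 5 + 7 + 5 = 17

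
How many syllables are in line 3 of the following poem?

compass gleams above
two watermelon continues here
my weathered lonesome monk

6

Line 3: my (1), weathered (2), lonesome (2), monk (1) → 6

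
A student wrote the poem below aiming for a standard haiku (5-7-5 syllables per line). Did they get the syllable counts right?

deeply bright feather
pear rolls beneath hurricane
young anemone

Line 1: deeply(2) + bright(1) + feather(2) = 5 ✓
Line 2: pear(1) + rolls(1) + beneath(2) + hurricane(3) = 7 ✓
Line 3: young(1) + anemone(4) = 5 ✓

Yes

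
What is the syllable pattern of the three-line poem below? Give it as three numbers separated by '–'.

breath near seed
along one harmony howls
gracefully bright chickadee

Line 1: breath(1) + near(1) + seed(1) = 3
Line 2: along(2) + one(1) + harmony(3) + howls(1) = 7
Line 3: gracefully(3) + bright(1) + chickadee(3) = 7

3–7–7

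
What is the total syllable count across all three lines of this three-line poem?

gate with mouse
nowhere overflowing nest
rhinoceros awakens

Line 1: "gate with mouse": 1+1+1 = 3
Line 2: "nowhere overflowing nest": 2+4+1 = 7
Line 3: "rhinoceros awakens": 4+3 = 7
Total: 3 + 7 + 7 = 17

17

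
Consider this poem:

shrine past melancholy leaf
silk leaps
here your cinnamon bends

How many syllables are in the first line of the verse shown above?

7

The first line: "shrine past melancholy leaf": 1+1+4+1 = 7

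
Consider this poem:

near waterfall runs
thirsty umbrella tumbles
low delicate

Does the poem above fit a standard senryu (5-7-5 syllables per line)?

No

Line 1: "near waterfall runs": 1+3+1 = 5 ✓
Line 2: "thirsty umbrella tumbles": 2+3+2 = 7 ✓
Line 3: "low delicate": 1+3 = 4 (expected 5)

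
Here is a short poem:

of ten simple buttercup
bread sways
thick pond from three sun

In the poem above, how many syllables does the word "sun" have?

1

"sun" has 1 syllable.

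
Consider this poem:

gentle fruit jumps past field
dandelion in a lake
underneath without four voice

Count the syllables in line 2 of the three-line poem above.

Line 2: dandelion (4), in (1), a (1), lake (1) → 7

7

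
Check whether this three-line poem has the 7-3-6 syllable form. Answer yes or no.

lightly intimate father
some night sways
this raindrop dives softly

Line 1: "lightly intimate father": 2+3+2 = 7 ✓
Line 2: "some night sways": 1+1+1 = 3 ✓
Line 3: "this raindrop dives softly": 1+2+1+2 = 6 ✓

Yes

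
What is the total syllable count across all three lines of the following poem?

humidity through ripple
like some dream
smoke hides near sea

14

Line 1: humidity (4), through (1), ripple (2) → 7
Line 2: like (1), some (1), dream (1) → 3
Line 3: smoke (1), hides (1), near (1), sea (1) → 4
Total: 7 + 3 + 4 = 14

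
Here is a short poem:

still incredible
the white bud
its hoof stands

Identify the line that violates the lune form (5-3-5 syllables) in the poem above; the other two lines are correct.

Line 1: still(1) + incredible(4) = 5 ✓
Line 2: the(1) + white(1) + bud(1) = 3 ✓
Line 3: its(1) + hoof(1) + stands(1) = 3 (expected 5)

Line 3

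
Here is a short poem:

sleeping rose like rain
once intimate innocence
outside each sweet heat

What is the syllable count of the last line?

The last line: outside(2) + each(1) + sweet(1) + heat(1) = 5

5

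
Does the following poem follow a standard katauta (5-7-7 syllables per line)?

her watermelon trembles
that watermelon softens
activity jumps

Line 1: her (1), watermelon (4), trembles (2) → 7 (expected 5)
Line 2: that (1), watermelon (4), softens (2) → 7 ✓
Line 3: activity (4), jumps (1) → 5 (expected 7)

No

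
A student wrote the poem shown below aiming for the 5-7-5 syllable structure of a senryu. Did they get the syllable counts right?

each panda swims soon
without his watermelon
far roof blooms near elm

Yes

Line 1: each (1), panda (2), swims (1), soon (1) → 5 ✓
Line 2: without (2), his (1), watermelon (4) → 7 ✓
Line 3: far (1), roof (1), blooms (1), near (1), elm (1) → 5 ✓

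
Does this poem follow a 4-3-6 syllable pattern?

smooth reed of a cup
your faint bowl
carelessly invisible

No

Line 1: "smooth reed of a cup": 1+1+1+1+1 = 5 (expected 4)
Line 2: "your faint bowl": 1+1+1 = 3 ✓
Line 3: "carelessly invisible": 3+4 = 7 (expected 6)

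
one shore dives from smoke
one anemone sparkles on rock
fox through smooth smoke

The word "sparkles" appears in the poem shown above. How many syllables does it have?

"sparkles" has 2 syllables.

2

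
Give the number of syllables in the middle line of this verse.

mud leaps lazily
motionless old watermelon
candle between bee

8

The middle line: motionless (3), old (1), watermelon (4) → 8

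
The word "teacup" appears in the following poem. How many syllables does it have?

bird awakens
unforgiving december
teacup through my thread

2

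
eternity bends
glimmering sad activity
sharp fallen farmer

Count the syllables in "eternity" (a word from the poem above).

"eternity" has 4 syllables.

4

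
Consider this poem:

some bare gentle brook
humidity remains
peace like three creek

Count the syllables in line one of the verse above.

5

Line one: some (1), bare (1), gentle (2), brook (1) → 5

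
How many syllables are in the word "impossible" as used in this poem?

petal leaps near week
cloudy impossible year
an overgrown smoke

4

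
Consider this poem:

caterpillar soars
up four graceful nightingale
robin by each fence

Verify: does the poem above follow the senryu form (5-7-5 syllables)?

Yes

Line 1: caterpillar(4) + soars(1) = 5 ✓
Line 2: up(1) + four(1) + graceful(2) + nightingale(3) = 7 ✓
Line 3: robin(2) + by(1) + each(1) + fence(1) = 5 ✓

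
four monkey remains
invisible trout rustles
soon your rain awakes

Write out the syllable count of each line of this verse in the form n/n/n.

Line 1: four (1), monkey (2), remains (2) → 5
Line 2: invisible (4), trout (1), rustles (2) → 7
Line 3: soon (1), your (1), rain (1), awakes (2) → 5

5/7/5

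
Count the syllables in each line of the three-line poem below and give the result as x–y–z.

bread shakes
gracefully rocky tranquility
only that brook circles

2–9–6

Line 1: bread(1) + shakes(1) = 2
Line 2: gracefully(3) + rocky(2) + tranquility(4) = 9
Line 3: only(2) + that(1) + brook(1) + circles(2) = 6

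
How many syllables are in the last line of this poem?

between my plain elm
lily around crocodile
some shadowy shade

5

The last line: some (1), shadowy (3), shade (1) → 5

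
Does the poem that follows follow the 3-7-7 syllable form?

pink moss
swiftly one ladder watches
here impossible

Line 1: pink (1), moss (1) → 2 (expected 3)
Line 2: swiftly (2), one (1), ladder (2), watches (2) → 7 ✓
Line 3: here (1), impossible (4) → 5 (expected 7)

No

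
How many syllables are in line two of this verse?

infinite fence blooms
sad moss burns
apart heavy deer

3

Line two: sad(1) + moss(1) + burns(1) = 3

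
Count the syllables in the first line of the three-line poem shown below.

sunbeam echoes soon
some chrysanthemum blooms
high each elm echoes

5

The first line: sunbeam (2), echoes (2), soon (1) → 5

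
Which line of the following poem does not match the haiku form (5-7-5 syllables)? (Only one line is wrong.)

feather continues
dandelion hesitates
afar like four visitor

Line 1: "feather continues": 2+3 = 5 ✓
Line 2: "dandelion hesitates": 4+3 = 7 ✓
Line 3: "afar like four visitor": 2+1+1+3 = 7 (expected 5)

The third line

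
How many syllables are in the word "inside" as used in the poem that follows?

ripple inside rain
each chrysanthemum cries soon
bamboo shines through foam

"inside" has 2 syllables.

2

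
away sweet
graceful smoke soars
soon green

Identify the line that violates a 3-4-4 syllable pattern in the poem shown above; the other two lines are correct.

Line 3

Line 1: away(2) + sweet(1) = 3 ✓
Line 2: graceful(2) + smoke(1) + soars(1) = 4 ✓
Line 3: soon(1) + green(1) = 2 (expected 4)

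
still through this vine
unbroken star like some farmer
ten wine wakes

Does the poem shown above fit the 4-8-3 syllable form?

Yes

Line 1: still (1), through (1), this (1), vine (1) → 4 ✓
Line 2: unbroken (3), star (1), like (1), some (1), farmer (2) → 8 ✓
Line 3: ten (1), wine (1), wakes (1) → 3 ✓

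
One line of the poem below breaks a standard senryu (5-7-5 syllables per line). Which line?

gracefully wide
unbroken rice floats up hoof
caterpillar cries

Line 1: "gracefully wide": 3+1 = 4 (expected 5)
Line 2: "unbroken rice floats up hoof": 3+1+1+1+1 = 7 ✓
Line 3: "caterpillar cries": 4+1 = 5 ✓

The first line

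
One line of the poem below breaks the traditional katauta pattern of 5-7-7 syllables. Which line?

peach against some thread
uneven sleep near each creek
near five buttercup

Line 3

Line 1: peach(1) + against(2) + some(1) + thread(1) = 5 ✓
Line 2: uneven(3) + sleep(1) + near(1) + each(1) + creek(1) = 7 ✓
Line 3: near(1) + five(1) + buttercup(3) = 5 (expected 7)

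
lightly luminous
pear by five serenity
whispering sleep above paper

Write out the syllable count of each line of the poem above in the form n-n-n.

Line 1: lightly(2) + luminous(3) = 5
Line 2: pear(1) + by(1) + five(1) + serenity(4) = 7
Line 3: whispering(3) + sleep(1) + above(2) + paper(2) = 8

5-7-8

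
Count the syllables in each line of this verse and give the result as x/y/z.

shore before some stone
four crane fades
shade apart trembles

Line 1: "shore before some stone": 1+2+1+1 = 5
Line 2: "four crane fades": 1+1+1 = 3
Line 3: "shade apart trembles": 1+2+2 = 5

5/3/5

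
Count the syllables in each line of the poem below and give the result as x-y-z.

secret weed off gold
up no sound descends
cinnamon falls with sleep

Line 1: secret (2), weed (1), off (1), gold (1) → 5
Line 2: up (1), no (1), sound (1), descends (2) → 5
Line 3: cinnamon (3), falls (1), with (1), sleep (1) → 6

5-5-6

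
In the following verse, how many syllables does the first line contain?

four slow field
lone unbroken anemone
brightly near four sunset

3

The first line: "four slow field": 1+1+1 = 3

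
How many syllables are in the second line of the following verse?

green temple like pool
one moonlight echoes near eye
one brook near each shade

The second line: "one moonlight echoes near eye": 1+2+2+1+1 = 7

7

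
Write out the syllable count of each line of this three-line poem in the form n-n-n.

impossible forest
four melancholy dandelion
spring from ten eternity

6-9-7

Line 1: impossible(4) + forest(2) = 6
Line 2: four(1) + melancholy(4) + dandelion(4) = 9
Line 3: spring(1) + from(1) + ten(1) + eternity(4) = 7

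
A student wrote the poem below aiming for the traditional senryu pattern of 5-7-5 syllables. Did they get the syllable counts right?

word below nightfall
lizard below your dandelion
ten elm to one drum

No

Line 1: word (1), below (2), nightfall (2) → 5 ✓
Line 2: lizard (2), below (2), your (1), dandelion (4) → 9 (expected 7)
Line 3: ten (1), elm (1), to (1), one (1), drum (1) → 5 ✓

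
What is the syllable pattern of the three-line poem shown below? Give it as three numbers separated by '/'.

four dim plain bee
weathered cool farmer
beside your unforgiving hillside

4/5/9

Line 1: four(1) + dim(1) + plain(1) + bee(1) = 4
Line 2: weathered(2) + cool(1) + farmer(2) = 5
Line 3: beside(2) + your(1) + unforgiving(4) + hillside(2) = 9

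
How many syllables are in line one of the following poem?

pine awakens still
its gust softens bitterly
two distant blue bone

5

Line one: pine(1) + awakens(3) + still(1) = 5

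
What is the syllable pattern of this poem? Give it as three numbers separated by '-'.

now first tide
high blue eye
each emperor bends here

3-3-6

Line 1: now(1) + first(1) + tide(1) = 3
Line 2: high(1) + blue(1) + eye(1) = 3
Line 3: each(1) + emperor(3) + bends(1) + here(1) = 6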